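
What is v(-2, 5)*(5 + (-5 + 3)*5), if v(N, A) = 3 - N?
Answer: -25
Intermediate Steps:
v(-2, 5)*(5 + (-5 + 3)*5) = (3 - 1*(-2))*(5 + (-5 + 3)*5) = (3 + 2)*(5 - 2*5) = 5*(5 - 10) = 5*(-5) = -25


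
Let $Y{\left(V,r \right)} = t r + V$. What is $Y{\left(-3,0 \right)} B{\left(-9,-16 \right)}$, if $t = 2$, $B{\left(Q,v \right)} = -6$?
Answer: $18$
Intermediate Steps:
$Y{\left(V,r \right)} = V + 2 r$ ($Y{\left(V,r \right)} = 2 r + V = V + 2 r$)
$Y{\left(-3,0 \right)} B{\left(-9,-16 \right)} = \left(-3 + 2 \cdot 0\right) \left(-6\right) = \left(-3 + 0\right) \left(-6\right) = \left(-3\right) \left(-6\right) = 18$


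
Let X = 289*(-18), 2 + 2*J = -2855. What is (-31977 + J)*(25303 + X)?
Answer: -1342967911/2 ≈ -6.7148e+8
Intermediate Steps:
J = -2857/2 (J = -1 + (½)*(-2855) = -1 - 2855/2 = -2857/2 ≈ -1428.5)
X = -5202
(-31977 + J)*(25303 + X) = (-31977 - 2857/2)*(25303 - 5202) = -66811/2*20101 = -1342967911/2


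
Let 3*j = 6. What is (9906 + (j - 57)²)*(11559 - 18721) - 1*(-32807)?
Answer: -92579015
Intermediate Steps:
j = 2 (j = (⅓)*6 = 2)
(9906 + (j - 57)²)*(11559 - 18721) - 1*(-32807) = (9906 + (2 - 57)²)*(11559 - 18721) - 1*(-32807) = (9906 + (-55)²)*(-7162) + 32807 = (9906 + 3025)*(-7162) + 32807 = 12931*(-7162) + 32807 = -92611822 + 32807 = -92579015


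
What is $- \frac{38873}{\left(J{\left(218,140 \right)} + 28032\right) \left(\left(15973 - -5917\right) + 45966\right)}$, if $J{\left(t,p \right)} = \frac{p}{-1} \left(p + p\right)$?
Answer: $\frac{38873}{757815808} \approx 5.1296 \cdot 10^{-5}$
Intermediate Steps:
$J{\left(t,p \right)} = - 2 p^{2}$ ($J{\left(t,p \right)} = p \left(-1\right) 2 p = - p 2 p = - 2 p^{2}$)
$- \frac{38873}{\left(J{\left(218,140 \right)} + 28032\right) \left(\left(15973 - -5917\right) + 45966\right)} = - \frac{38873}{\left(- 2 \cdot 140^{2} + 28032\right) \left(\left(15973 - -5917\right) + 45966\right)} = - \frac{38873}{\left(\left(-2\right) 19600 + 28032\right) \left(\left(15973 + 5917\right) + 45966\right)} = - \frac{38873}{\left(-39200 + 28032\right) \left(21890 + 45966\right)} = - \frac{38873}{\left(-11168\right) 67856} = - \frac{38873}{-757815808} = - \frac{38873 \left(-1\right)}{757815808} = \left(-1\right) \left(- \frac{38873}{757815808}\right) = \frac{38873}{757815808}$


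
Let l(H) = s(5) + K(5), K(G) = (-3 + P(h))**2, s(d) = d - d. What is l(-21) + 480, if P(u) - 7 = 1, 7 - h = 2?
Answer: 505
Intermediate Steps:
h = 5 (h = 7 - 1*2 = 7 - 2 = 5)
s(d) = 0
P(u) = 8 (P(u) = 7 + 1 = 8)
K(G) = 25 (K(G) = (-3 + 8)**2 = 5**2 = 25)
l(H) = 25 (l(H) = 0 + 25 = 25)
l(-21) + 480 = 25 + 480 = 505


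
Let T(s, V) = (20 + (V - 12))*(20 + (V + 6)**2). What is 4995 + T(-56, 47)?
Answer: 160590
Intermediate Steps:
T(s, V) = (8 + V)*(20 + (6 + V)**2) (T(s, V) = (20 + (-12 + V))*(20 + (6 + V)**2) = (8 + V)*(20 + (6 + V)**2))
4995 + T(-56, 47) = 4995 + (448 + 47**3 + 20*47**2 + 152*47) = 4995 + (448 + 103823 + 20*2209 + 7144) = 4995 + (448 + 103823 + 44180 + 7144) = 4995 + 155595 = 160590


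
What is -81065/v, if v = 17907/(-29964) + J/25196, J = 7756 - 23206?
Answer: 5100156808780/76177381 ≈ 66951.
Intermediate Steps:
J = -15450
v = -76177381/62914412 (v = 17907/(-29964) - 15450/25196 = 17907*(-1/29964) - 15450*1/25196 = -5969/9988 - 7725/12598 = -76177381/62914412 ≈ -1.2108)
-81065/v = -81065/(-76177381/62914412) = -81065*(-62914412/76177381) = 5100156808780/76177381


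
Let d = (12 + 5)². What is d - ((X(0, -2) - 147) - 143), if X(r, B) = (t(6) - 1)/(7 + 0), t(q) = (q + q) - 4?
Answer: 578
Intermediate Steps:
t(q) = -4 + 2*q (t(q) = 2*q - 4 = -4 + 2*q)
X(r, B) = 1 (X(r, B) = ((-4 + 2*6) - 1)/(7 + 0) = ((-4 + 12) - 1)/7 = (8 - 1)*(⅐) = 7*(⅐) = 1)
d = 289 (d = 17² = 289)
d - ((X(0, -2) - 147) - 143) = 289 - ((1 - 147) - 143) = 289 - (-146 - 143) = 289 - 1*(-289) = 289 + 289 = 578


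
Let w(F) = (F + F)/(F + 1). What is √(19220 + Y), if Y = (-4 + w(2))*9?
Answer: 2*√4799 ≈ 138.55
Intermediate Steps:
w(F) = 2*F/(1 + F) (w(F) = (2*F)/(1 + F) = 2*F/(1 + F))
Y = -24 (Y = (-4 + 2*2/(1 + 2))*9 = (-4 + 2*2/3)*9 = (-4 + 2*2*(⅓))*9 = (-4 + 4/3)*9 = -8/3*9 = -24)
√(19220 + Y) = √(19220 - 24) = √19196 = 2*√4799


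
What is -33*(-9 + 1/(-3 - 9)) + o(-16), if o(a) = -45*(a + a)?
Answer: 6959/4 ≈ 1739.8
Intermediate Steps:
o(a) = -90*a
-33*(-9 + 1/(-3 - 9)) + o(-16) = -33*(-9 + 1/(-3 - 9)) - 90*(-16) = -33*(-9 + 1/(-12)) + 1440 = -33*(-9 - 1/12) + 1440 = -33*(-109/12) + 1440 = 1199/4 + 1440 = 6959/4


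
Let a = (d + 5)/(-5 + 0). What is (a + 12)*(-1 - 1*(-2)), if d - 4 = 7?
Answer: 44/5 ≈ 8.8000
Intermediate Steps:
d = 11 (d = 4 + 7 = 11)
a = -16/5 (a = (11 + 5)/(-5 + 0) = 16/(-5) = 16*(-1/5) = -16/5 ≈ -3.2000)
(a + 12)*(-1 - 1*(-2)) = (-16/5 + 12)*(-1 - 1*(-2)) = 44*(-1 + 2)/5 = (44/5)*1 = 44/5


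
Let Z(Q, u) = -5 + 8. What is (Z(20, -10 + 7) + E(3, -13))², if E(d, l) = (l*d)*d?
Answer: 12996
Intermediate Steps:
Z(Q, u) = 3
E(d, l) = l*d² (E(d, l) = (d*l)*d = l*d²)
(Z(20, -10 + 7) + E(3, -13))² = (3 - 13*3²)² = (3 - 13*9)² = (3 - 117)² = (-114)² = 12996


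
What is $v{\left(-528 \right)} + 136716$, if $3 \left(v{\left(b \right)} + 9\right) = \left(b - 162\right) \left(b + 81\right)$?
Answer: $239517$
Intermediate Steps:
$v{\left(b \right)} = -9 + \frac{\left(-162 + b\right) \left(81 + b\right)}{3}$ ($v{\left(b \right)} = -9 + \frac{\left(b - 162\right) \left(b + 81\right)}{3} = -9 + \frac{\left(-162 + b\right) \left(81 + b\right)}{3}$)
$v{\left(-528 \right)} + 136716 = \left(-4383 - -14256 + \frac{\left(-528\right)^{2}}{3}\right) + 136716 = \left(-4383 + 14256 + \frac{1}{3} \cdot 278784\right) + 136716 = \left(-4383 + 14256 + 92928\right) + 136716 = 102801 + 136716 = 239517$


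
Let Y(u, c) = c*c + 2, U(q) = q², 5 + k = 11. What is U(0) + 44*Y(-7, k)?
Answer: 1672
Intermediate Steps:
k = 6 (k = -5 + 11 = 6)
Y(u, c) = 2 + c² (Y(u, c) = c² + 2 = 2 + c²)
U(0) + 44*Y(-7, k) = 0² + 44*(2 + 6²) = 0 + 44*(2 + 36) = 0 + 44*38 = 0 + 1672 = 1672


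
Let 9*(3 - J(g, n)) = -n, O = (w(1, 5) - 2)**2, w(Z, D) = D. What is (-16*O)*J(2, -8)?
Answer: -304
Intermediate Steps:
O = 9 (O = (5 - 2)**2 = 3**2 = 9)
J(g, n) = 3 + n/9 (J(g, n) = 3 - (-1)*n/9 = 3 + n/9)
(-16*O)*J(2, -8) = (-16*9)*(3 + (1/9)*(-8)) = -144*(3 - 8/9) = -144*19/9 = -304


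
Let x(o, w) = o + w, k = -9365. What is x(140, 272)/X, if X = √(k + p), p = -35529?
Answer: -206*I*√44894/22447 ≈ -1.9445*I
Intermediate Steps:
X = I*√44894 (X = √(-9365 - 35529) = √(-44894) = I*√44894 ≈ 211.88*I)
x(140, 272)/X = (140 + 272)/((I*√44894)) = 412*(-I*√44894/44894) = -206*I*√44894/22447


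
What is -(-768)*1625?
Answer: 1248000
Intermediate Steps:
-(-768)*1625 = -768*(-1625) = 1248000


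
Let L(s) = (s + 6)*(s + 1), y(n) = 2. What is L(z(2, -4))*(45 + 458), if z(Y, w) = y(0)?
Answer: 12072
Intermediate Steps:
z(Y, w) = 2
L(s) = (1 + s)*(6 + s) (L(s) = (6 + s)*(1 + s) = (1 + s)*(6 + s))
L(z(2, -4))*(45 + 458) = (6 + 2**2 + 7*2)*(45 + 458) = (6 + 4 + 14)*503 = 24*503 = 12072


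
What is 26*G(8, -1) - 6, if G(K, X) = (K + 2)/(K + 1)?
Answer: 206/9 ≈ 22.889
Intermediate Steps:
G(K, X) = (2 + K)/(1 + K)
26*G(8, -1) - 6 = 26*((2 + 8)/(1 + 8)) - 6 = 26*(10/9) - 6 = 260/9 - 6 = 206/9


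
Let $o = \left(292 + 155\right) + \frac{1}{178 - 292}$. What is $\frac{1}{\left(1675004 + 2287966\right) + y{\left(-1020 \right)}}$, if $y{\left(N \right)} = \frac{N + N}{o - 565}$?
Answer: $\frac{13453}{53314067970} \approx 2.5233 \cdot 10^{-7}$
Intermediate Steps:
$o = \frac{50957}{114}$ ($o = 447 + \frac{1}{-114} = 447 - \frac{1}{114} = \frac{50957}{114} \approx 446.99$)
$y{\left(N \right)} = - \frac{228 N}{13453}$ ($y{\left(N \right)} = \frac{N + N}{\frac{50957}{114} - 565} = \frac{2 N}{- \frac{13453}{114}} = 2 N \left(- \frac{114}{13453}\right) = - \frac{228 N}{13453}$)
$\frac{1}{\left(1675004 + 2287966\right) + y{\left(-1020 \right)}} = \frac{1}{\left(1675004 + 2287966\right) - - \frac{232560}{13453}} = \frac{1}{3962970 + \frac{232560}{13453}} = \frac{1}{\frac{53314067970}{13453}} = \frac{13453}{53314067970}$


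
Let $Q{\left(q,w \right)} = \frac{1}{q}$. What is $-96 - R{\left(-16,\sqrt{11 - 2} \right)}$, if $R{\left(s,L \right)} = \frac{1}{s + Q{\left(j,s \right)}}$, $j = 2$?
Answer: $- \frac{2974}{31} \approx -95.935$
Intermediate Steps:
$R{\left(s,L \right)} = \frac{1}{\frac{1}{2} + s}$ ($R{\left(s,L \right)} = \frac{1}{s + \frac{1}{2}} = \frac{1}{\frac{1}{2} + s}$)
$-96 - R{\left(-16,\sqrt{11 - 2} \right)} = -96 - \frac{2}{1 + 2 \left(-16\right)} = -96 - \frac{2}{1 - 32} = -96 - \frac{2}{-31} = -96 - 2 \left(- \frac{1}{31}\right) = -96 - - \frac{2}{31} = -96 + \frac{2}{31} = - \frac{2974}{31}$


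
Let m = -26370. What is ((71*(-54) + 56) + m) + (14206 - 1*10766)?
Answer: -26708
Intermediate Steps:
((71*(-54) + 56) + m) + (14206 - 1*10766) = ((71*(-54) + 56) - 26370) + (14206 - 1*10766) = ((-3834 + 56) - 26370) + (14206 - 10766) = (-3778 - 26370) + 3440 = -30148 + 3440 = -26708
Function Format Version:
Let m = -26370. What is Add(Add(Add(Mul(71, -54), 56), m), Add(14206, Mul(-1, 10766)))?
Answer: -26708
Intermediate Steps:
Add(Add(Add(Mul(71, -54), 56), m), Add(14206, Mul(-1, 10766))) = Add(Add(Add(Mul(71, -54), 56), -26370), Add(14206, Mul(-1, 10766))) = Add(Add(Add(-3834, 56), -26370), Add(14206, -10766)) = Add(Add(-3778, -26370), 3440) = Add(-30148, 3440) = -26708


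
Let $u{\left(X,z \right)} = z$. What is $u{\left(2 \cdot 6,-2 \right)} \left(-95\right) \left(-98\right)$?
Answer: $-18620$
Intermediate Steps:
$u{\left(2 \cdot 6,-2 \right)} \left(-95\right) \left(-98\right) = \left(-2\right) \left(-95\right) \left(-98\right) = 190 \left(-98\right) = -18620$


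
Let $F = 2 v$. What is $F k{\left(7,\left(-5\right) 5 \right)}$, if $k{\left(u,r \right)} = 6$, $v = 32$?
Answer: $384$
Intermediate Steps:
$F = 64$ ($F = 2 \cdot 32 = 64$)
$F k{\left(7,\left(-5\right) 5 \right)} = 64 \cdot 6 = 384$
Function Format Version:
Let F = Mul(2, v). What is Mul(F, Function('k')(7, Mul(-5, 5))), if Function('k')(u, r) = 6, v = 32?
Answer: 384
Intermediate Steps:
F = 64 (F = Mul(2, 32) = 64)
Mul(F, Function('k')(7, Mul(-5, 5))) = Mul(64, 6) = 384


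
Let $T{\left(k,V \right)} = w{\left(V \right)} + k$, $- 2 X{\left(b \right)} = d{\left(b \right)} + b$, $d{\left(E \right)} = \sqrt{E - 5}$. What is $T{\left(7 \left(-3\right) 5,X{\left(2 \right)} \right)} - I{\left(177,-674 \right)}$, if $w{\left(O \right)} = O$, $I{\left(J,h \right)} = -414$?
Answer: $308 - \frac{i \sqrt{3}}{2} \approx 308.0 - 0.86602 i$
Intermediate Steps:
$d{\left(E \right)} = \sqrt{-5 + E}$
$X{\left(b \right)} = - \frac{b}{2} - \frac{\sqrt{-5 + b}}{2}$ ($X{\left(b \right)} = - \frac{\sqrt{-5 + b} + b}{2} = - \frac{b + \sqrt{-5 + b}}{2} = - \frac{b}{2} - \frac{\sqrt{-5 + b}}{2}$)
$T{\left(k,V \right)} = V + k$
$T{\left(7 \left(-3\right) 5,X{\left(2 \right)} \right)} - I{\left(177,-674 \right)} = \left(\left(\left(- \frac{1}{2}\right) 2 - \frac{\sqrt{-5 + 2}}{2}\right) + 7 \left(-3\right) 5\right) - -414 = \left(\left(-1 - \frac{\sqrt{-3}}{2}\right) - 105\right) + 414 = \left(\left(-1 - \frac{i \sqrt{3}}{2}\right) - 105\right) + 414 = \left(-106 - \frac{i \sqrt{3}}{2}\right) + 414 = 308 - \frac{i \sqrt{3}}{2}$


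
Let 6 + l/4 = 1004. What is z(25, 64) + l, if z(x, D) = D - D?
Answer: 3992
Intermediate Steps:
z(x, D) = 0
l = 3992 (l = -24 + 4*1004 = -24 + 4016 = 3992)
z(25, 64) + l = 0 + 3992 = 3992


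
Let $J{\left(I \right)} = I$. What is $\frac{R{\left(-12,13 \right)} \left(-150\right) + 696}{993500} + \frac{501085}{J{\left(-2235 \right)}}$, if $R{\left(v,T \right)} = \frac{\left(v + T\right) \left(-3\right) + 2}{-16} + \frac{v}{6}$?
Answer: $- \frac{796521187829}{3552756000} \approx -224.2$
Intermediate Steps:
$R{\left(v,T \right)} = - \frac{1}{8} + \frac{3 T}{16} + \frac{17 v}{48}$ ($R{\left(v,T \right)} = \left(\left(T + v\right) \left(-3\right) + 2\right) \left(- \frac{1}{16}\right) + v \frac{1}{6} = \left(\left(- 3 T - 3 v\right) + 2\right) \left(- \frac{1}{16}\right) + \frac{v}{6} = \left(2 - 3 T - 3 v\right) \left(- \frac{1}{16}\right) + \frac{v}{6} = \left(- \frac{1}{8} + \frac{3 T}{16} + \frac{3 v}{16}\right) + \frac{v}{6} = - \frac{1}{8} + \frac{3 T}{16} + \frac{17 v}{48}$)
$\frac{R{\left(-12,13 \right)} \left(-150\right) + 696}{993500} + \frac{501085}{J{\left(-2235 \right)}} = \frac{\left(- \frac{1}{8} + \frac{3}{16} \cdot 13 + \frac{17}{48} \left(-12\right)\right) \left(-150\right) + 696}{993500} + \frac{501085}{-2235} = \left(\left(- \frac{1}{8} + \frac{39}{16} - \frac{17}{4}\right) \left(-150\right) + 696\right) \frac{1}{993500} + 501085 \left(- \frac{1}{2235}\right) = \left(\left(- \frac{31}{16}\right) \left(-150\right) + 696\right) \frac{1}{993500} - \frac{100217}{447} = \left(\frac{2325}{8} + 696\right) \frac{1}{993500} - \frac{100217}{447} = \frac{7893}{8} \cdot \frac{1}{993500} - \frac{100217}{447} = \frac{7893}{7948000} - \frac{100217}{447} = - \frac{796521187829}{3552756000}$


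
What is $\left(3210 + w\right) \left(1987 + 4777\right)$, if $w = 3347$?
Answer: $44351548$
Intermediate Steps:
$\left(3210 + w\right) \left(1987 + 4777\right) = \left(3210 + 3347\right) \left(1987 + 4777\right) = 6557 \cdot 6764 = 44351548$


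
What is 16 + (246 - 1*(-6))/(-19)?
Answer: 52/19 ≈ 2.7368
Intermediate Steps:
16 + (246 - 1*(-6))/(-19) = 16 - (246 + 6)/19 = 16 - 1/19*252 = 16 - 252/19 = 52/19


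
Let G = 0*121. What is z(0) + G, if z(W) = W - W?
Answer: 0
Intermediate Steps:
G = 0
z(W) = 0
z(0) + G = 0 + 0 = 0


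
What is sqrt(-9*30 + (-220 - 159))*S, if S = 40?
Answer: 40*I*sqrt(649) ≈ 1019.0*I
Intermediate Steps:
sqrt(-9*30 + (-220 - 159))*S = sqrt(-9*30 + (-220 - 159))*40 = sqrt(-270 - 379)*40 = sqrt(-649)*40 = (I*sqrt(649))*40 = 40*I*sqrt(649)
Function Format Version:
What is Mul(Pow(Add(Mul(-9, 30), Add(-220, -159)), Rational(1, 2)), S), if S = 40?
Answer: Mul(40, I, Pow(649, Rational(1, 2))) ≈ Mul(1019.0, I)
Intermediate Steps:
Mul(Pow(Add(Mul(-9, 30), Add(-220, -159)), Rational(1, 2)), S) = Mul(Pow(Add(Mul(-9, 30), Add(-220, -159)), Rational(1, 2)), 40) = Mul(Pow(Add(-270, -379), Rational(1, 2)), 40) = Mul(Pow(-649, Rational(1, 2)), 40) = Mul(Mul(I, Pow(649, Rational(1, 2))), 40) = Mul(40, I, Pow(649, Rational(1, 2)))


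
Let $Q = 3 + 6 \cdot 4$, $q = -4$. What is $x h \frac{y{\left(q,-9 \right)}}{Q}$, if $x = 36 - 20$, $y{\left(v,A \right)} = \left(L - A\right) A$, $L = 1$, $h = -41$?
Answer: $\frac{6560}{3} \approx 2186.7$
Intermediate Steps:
$Q = 27$ ($Q = 3 + 24 = 27$)
$y{\left(v,A \right)} = A \left(1 - A\right)$ ($y{\left(v,A \right)} = \left(1 - A\right) A = A \left(1 - A\right)$)
$x = 16$ ($x = 36 - 20 = 16$)
$x h \frac{y{\left(q,-9 \right)}}{Q} = 16 \left(-41\right) \frac{\left(-9\right) \left(1 - -9\right)}{27} = - 656 - 9 \left(1 + 9\right) \frac{1}{27} = - 656 \left(-9\right) 10 \cdot \frac{1}{27} = - 656 \left(\left(-90\right) \frac{1}{27}\right) = \left(-656\right) \left(- \frac{10}{3}\right) = \frac{6560}{3}$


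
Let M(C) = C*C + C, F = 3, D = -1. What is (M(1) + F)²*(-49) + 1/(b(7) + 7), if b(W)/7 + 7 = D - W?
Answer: -120051/98 ≈ -1225.0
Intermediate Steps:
b(W) = -56 - 7*W (b(W) = -49 + 7*(-1 - W) = -49 + (-7 - 7*W) = -56 - 7*W)
M(C) = C + C² (M(C) = C² + C = C + C²)
(M(1) + F)²*(-49) + 1/(b(7) + 7) = (1*(1 + 1) + 3)²*(-49) + 1/((-56 - 7*7) + 7) = (1*2 + 3)²*(-49) + 1/((-56 - 49) + 7) = (2 + 3)²*(-49) + 1/(-105 + 7) = 5²*(-49) + 1/(-98) = 25*(-49) - 1/98 = -1225 - 1/98 = -120051/98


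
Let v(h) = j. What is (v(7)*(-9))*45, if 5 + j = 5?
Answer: 0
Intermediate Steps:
j = 0 (j = -5 + 5 = 0)
v(h) = 0
(v(7)*(-9))*45 = (0*(-9))*45 = 0*45 = 0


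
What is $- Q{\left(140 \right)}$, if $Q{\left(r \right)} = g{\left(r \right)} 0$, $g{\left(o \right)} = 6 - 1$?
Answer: $0$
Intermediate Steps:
$g{\left(o \right)} = 5$ ($g{\left(o \right)} = 6 - 1 = 5$)
$Q{\left(r \right)} = 0$ ($Q{\left(r \right)} = 5 \cdot 0 = 0$)
$- Q{\left(140 \right)} = \left(-1\right) 0 = 0$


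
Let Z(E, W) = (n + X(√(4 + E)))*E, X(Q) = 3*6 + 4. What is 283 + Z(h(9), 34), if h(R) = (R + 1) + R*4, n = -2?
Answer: 1203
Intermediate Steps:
h(R) = 1 + 5*R (h(R) = (1 + R) + 4*R = 1 + 5*R)
X(Q) = 22 (X(Q) = 18 + 4 = 22)
Z(E, W) = 20*E (Z(E, W) = (-2 + 22)*E = 20*E)
283 + Z(h(9), 34) = 283 + 20*(1 + 5*9) = 283 + 20*(1 + 45) = 283 + 20*46 = 283 + 920 = 1203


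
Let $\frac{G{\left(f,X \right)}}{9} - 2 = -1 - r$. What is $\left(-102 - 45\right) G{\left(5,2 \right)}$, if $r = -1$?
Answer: $-2646$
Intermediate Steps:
$G{\left(f,X \right)} = 18$ ($G{\left(f,X \right)} = 18 + 9 \left(-1 - -1\right) = 18 + 9 \left(-1 + 1\right) = 18 + 9 \cdot 0 = 18 + 0 = 18$)
$\left(-102 - 45\right) G{\left(5,2 \right)} = \left(-102 - 45\right) 18 = \left(-147\right) 18 = -2646$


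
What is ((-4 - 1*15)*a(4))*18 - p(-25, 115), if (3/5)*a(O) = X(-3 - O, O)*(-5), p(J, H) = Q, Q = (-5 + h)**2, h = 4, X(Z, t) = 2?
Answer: 5699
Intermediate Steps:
Q = 1 (Q = (-5 + 4)**2 = (-1)**2 = 1)
p(J, H) = 1
a(O) = -50/3 (a(O) = 5*(2*(-5))/3 = (5/3)*(-10) = -50/3)
((-4 - 1*15)*a(4))*18 - p(-25, 115) = ((-4 - 1*15)*(-50/3))*18 - 1*1 = ((-4 - 15)*(-50/3))*18 - 1 = -19*(-50/3)*18 - 1 = (950/3)*18 - 1 = 5700 - 1 = 5699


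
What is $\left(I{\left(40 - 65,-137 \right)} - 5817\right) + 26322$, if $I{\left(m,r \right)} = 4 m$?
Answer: $20405$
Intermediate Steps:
$\left(I{\left(40 - 65,-137 \right)} - 5817\right) + 26322 = \left(4 \left(40 - 65\right) - 5817\right) + 26322 = \left(4 \left(-25\right) + \left(-8447 + 2630\right)\right) + 26322 = \left(-100 - 5817\right) + 26322 = -5917 + 26322 = 20405$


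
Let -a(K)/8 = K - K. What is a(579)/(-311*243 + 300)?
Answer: 0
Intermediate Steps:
a(K) = 0 (a(K) = -8*(K - K) = -8*0 = 0)
a(579)/(-311*243 + 300) = 0/(-311*243 + 300) = 0/(-75573 + 300) = 0/(-75273) = 0*(-1/75273) = 0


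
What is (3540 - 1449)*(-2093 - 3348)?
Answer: -11377131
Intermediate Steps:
(3540 - 1449)*(-2093 - 3348) = 2091*(-5441) = -11377131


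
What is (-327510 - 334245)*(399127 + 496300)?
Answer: -592553294385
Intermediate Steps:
(-327510 - 334245)*(399127 + 496300) = -661755*895427 = -592553294385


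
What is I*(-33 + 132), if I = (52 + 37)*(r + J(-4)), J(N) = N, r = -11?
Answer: -132165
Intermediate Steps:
I = -1335 (I = (52 + 37)*(-11 - 4) = 89*(-15) = -1335)
I*(-33 + 132) = -1335*(-33 + 132) = -1335*99 = -132165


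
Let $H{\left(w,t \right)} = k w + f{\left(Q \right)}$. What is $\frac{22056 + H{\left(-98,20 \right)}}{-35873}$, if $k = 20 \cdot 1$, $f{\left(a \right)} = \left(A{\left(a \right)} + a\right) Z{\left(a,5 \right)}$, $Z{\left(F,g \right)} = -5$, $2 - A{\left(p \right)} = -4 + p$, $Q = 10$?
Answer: $- \frac{20066}{35873} \approx -0.55936$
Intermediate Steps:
$A{\left(p \right)} = 6 - p$ ($A{\left(p \right)} = 2 - \left(-4 + p\right) = 6 - p$)
$f{\left(a \right)} = -30$ ($f{\left(a \right)} = \left(\left(6 - a\right) + a\right) \left(-5\right) = 6 \left(-5\right) = -30$)
$k = 20$
$H{\left(w,t \right)} = -30 + 20 w$ ($H{\left(w,t \right)} = 20 w - 30 = -30 + 20 w$)
$\frac{22056 + H{\left(-98,20 \right)}}{-35873} = \frac{22056 + \left(-30 + 20 \left(-98\right)\right)}{-35873} = \left(22056 - 1990\right) \left(- \frac{1}{35873}\right) = 20066 \left(- \frac{1}{35873}\right) = - \frac{20066}{35873}$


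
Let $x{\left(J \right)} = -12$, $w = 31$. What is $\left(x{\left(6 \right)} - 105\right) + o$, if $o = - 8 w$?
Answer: $-365$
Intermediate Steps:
$o = -248$ ($o = \left(-8\right) 31 = -248$)
$\left(x{\left(6 \right)} - 105\right) + o = \left(-12 - 105\right) - 248 = -117 - 248 = -365$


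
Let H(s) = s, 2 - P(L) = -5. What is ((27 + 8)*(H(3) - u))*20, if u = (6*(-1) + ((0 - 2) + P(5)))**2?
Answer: 1400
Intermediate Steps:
P(L) = 7 (P(L) = 2 - 1*(-5) = 2 + 5 = 7)
u = 1 (u = (6*(-1) + ((0 - 2) + 7))**2 = (-6 + (-2 + 7))**2 = (-6 + 5)**2 = (-1)**2 = 1)
((27 + 8)*(H(3) - u))*20 = ((27 + 8)*(3 - 1*1))*20 = (35*(3 - 1))*20 = (35*2)*20 = 70*20 = 1400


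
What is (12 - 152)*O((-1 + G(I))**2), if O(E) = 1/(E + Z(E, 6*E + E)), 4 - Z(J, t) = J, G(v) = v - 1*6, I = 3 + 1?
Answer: -35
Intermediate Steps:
I = 4
G(v) = -6 + v (G(v) = v - 6 = -6 + v)
Z(J, t) = 4 - J
O(E) = 1/4 (O(E) = 1/(E + (4 - E)) = 1/4)
(12 - 152)*O((-1 + G(I))**2) = (12 - 152)*(1/4) = -140*1/4 = -35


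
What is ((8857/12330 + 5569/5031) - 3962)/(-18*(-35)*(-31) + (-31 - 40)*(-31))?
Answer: 9098461849/39813204210 ≈ 0.22853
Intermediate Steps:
((8857/12330 + 5569/5031) - 3962)/(-18*(-35)*(-31) + (-31 - 40)*(-31)) = ((8857*(1/12330) + 5569*(1/5031)) - 3962)/(630*(-31) - 71*(-31)) = ((8857/12330 + 5569/5031) - 3962)/(-19530 + 2201) = (4193531/2297490 - 3962)/(-17329) = -9098461849/2297490*(-1/17329) = 9098461849/39813204210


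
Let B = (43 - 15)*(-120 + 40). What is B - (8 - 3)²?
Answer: -2265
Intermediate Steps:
B = -2240 (B = 28*(-80) = -2240)
B - (8 - 3)² = -2240 - (8 - 3)² = -2240 - 1*5² = -2240 - 1*25 = -2240 - 25 = -2265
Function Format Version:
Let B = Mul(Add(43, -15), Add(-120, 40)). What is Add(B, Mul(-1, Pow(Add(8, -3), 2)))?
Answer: -2265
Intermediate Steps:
B = -2240 (B = Mul(28, -80) = -2240)
Add(B, Mul(-1, Pow(Add(8, -3), 2))) = Add(-2240, Mul(-1, Pow(Add(8, -3), 2))) = Add(-2240, Mul(-1, Pow(5, 2))) = Add(-2240, Mul(-1, 25)) = Add(-2240, -25) = -2265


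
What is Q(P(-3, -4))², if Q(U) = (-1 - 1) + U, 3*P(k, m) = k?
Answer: 9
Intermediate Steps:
P(k, m) = k/3
Q(U) = -2 + U
Q(P(-3, -4))² = (-2 + (⅓)*(-3))² = (-2 - 1)² = (-3)² = 9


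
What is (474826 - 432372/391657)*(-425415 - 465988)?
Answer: -165772873733416930/391657 ≈ -4.2326e+11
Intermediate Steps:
(474826 - 432372/391657)*(-425415 - 465988) = (474826 - 432372*1/391657)*(-891403) = (474826 - 432372/391657)*(-891403) = (185968494310/391657)*(-891403) = -165772873733416930/391657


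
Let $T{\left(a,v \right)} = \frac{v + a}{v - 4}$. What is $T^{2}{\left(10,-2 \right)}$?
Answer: $\frac{16}{9} \approx 1.7778$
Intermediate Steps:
$T{\left(a,v \right)} = \frac{a + v}{-4 + v}$
$T^{2}{\left(10,-2 \right)} = \left(\frac{10 - 2}{-4 - 2}\right)^{2} = \left(\frac{1}{-6} \cdot 8\right)^{2} = \left(\left(- \frac{1}{6}\right) 8\right)^{2} = \left(- \frac{4}{3}\right)^{2} = \frac{16}{9}$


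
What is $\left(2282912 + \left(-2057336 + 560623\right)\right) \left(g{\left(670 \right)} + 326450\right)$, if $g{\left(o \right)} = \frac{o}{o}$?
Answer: $256655449749$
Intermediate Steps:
$g{\left(o \right)} = 1$
$\left(2282912 + \left(-2057336 + 560623\right)\right) \left(g{\left(670 \right)} + 326450\right) = \left(2282912 + \left(-2057336 + 560623\right)\right) \left(1 + 326450\right) = \left(2282912 - 1496713\right) 326451 = 786199 \cdot 326451 = 256655449749$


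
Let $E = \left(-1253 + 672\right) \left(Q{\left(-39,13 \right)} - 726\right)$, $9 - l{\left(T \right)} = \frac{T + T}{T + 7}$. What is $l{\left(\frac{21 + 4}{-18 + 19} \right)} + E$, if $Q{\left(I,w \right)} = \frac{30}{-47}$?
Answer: $\frac{317482585}{752} \approx 4.2218 \cdot 10^{5}$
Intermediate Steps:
$Q{\left(I,w \right)} = - \frac{30}{47}$ ($Q{\left(I,w \right)} = 30 \left(- \frac{1}{47}\right) = - \frac{30}{47}$)
$l{\left(T \right)} = 9 - \frac{2 T}{7 + T}$ ($l{\left(T \right)} = 9 - \frac{T + T}{T + 7} = 9 - \frac{2 T}{7 + T}$)
$E = \frac{19842312}{47}$ ($E = \left(-1253 + 672\right) \left(- \frac{30}{47} - 726\right) = \left(-581\right) \left(- \frac{34152}{47}\right) = \frac{19842312}{47} \approx 4.2218 \cdot 10^{5}$)
$l{\left(\frac{21 + 4}{-18 + 19} \right)} + E = \frac{7 \left(9 + \frac{21 + 4}{-18 + 19}\right)}{7 + \frac{21 + 4}{-18 + 19}} + \frac{19842312}{47} = \frac{7 \left(9 + \frac{25}{1}\right)}{7 + \frac{25}{1}} + \frac{19842312}{47} = \frac{7 \left(9 + 25 \cdot 1\right)}{7 + 25 \cdot 1} + \frac{19842312}{47} = \frac{7 \left(9 + 25\right)}{7 + 25} + \frac{19842312}{47} = 7 \cdot \frac{1}{32} \cdot 34 + \frac{19842312}{47} = \frac{119}{16} + \frac{19842312}{47} = \frac{317482585}{752}$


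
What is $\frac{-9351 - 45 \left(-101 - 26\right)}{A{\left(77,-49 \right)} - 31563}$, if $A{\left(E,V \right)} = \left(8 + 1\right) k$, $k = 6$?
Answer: $\frac{404}{3501} \approx 0.1154$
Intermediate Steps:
$A{\left(E,V \right)} = 54$ ($A{\left(E,V \right)} = \left(8 + 1\right) 6 = 9 \cdot 6 = 54$)
$\frac{-9351 - 45 \left(-101 - 26\right)}{A{\left(77,-49 \right)} - 31563} = \frac{-9351 - 45 \left(-101 - 26\right)}{54 - 31563} = \frac{-9351 - -5715}{-31509} = \left(-9351 + 5715\right) \left(- \frac{1}{31509}\right) = \left(-3636\right) \left(- \frac{1}{31509}\right) = \frac{404}{3501}$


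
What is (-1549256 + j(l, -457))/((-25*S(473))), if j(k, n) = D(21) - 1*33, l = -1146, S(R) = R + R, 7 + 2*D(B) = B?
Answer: 774641/11825 ≈ 65.509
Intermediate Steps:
D(B) = -7/2 + B/2
S(R) = 2*R
j(k, n) = -26 (j(k, n) = (-7/2 + (½)*21) - 1*33 = (-7/2 + 21/2) - 33 = 7 - 33 = -26)
(-1549256 + j(l, -457))/((-25*S(473))) = (-1549256 - 26)/((-50*473)) = -1549282/((-25*946)) = -1549282/(-23650) = -1549282*(-1/23650) = 774641/11825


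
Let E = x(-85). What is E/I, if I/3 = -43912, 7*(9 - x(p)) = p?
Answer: -37/230538 ≈ -0.00016049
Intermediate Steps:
x(p) = 9 - p/7
I = -131736 (I = 3*(-43912) = -131736)
E = 148/7 (E = 9 - ⅐*(-85) = 9 + 85/7 = 148/7 ≈ 21.143)
E/I = (148/7)/(-131736) = (148/7)*(-1/131736) = -37/230538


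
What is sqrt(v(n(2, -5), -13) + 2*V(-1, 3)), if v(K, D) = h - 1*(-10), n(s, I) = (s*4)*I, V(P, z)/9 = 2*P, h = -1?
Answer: 3*I*sqrt(3) ≈ 5.1962*I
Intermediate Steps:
V(P, z) = 18*P (V(P, z) = 9*(2*P) = 18*P)
n(s, I) = 4*I*s (n(s, I) = (4*s)*I = 4*I*s)
v(K, D) = 9 (v(K, D) = -1 - 1*(-10) = -1 + 10 = 9)
sqrt(v(n(2, -5), -13) + 2*V(-1, 3)) = sqrt(9 + 2*(18*(-1))) = sqrt(9 + 2*(-18)) = sqrt(9 - 36) = sqrt(-27) = 3*I*sqrt(3)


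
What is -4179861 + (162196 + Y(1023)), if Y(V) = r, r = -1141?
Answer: -4018806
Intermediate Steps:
Y(V) = -1141
-4179861 + (162196 + Y(1023)) = -4179861 + (162196 - 1141) = -4179861 + 161055 = -4018806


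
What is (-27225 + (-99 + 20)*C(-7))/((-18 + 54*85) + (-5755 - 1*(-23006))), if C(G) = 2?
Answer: -197/157 ≈ -1.2548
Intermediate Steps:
(-27225 + (-99 + 20)*C(-7))/((-18 + 54*85) + (-5755 - 1*(-23006))) = (-27225 + (-99 + 20)*2)/((-18 + 54*85) + (-5755 - 1*(-23006))) = (-27225 - 79*2)/((-18 + 4590) + (-5755 + 23006)) = (-27225 - 158)/(4572 + 17251) = -27383/21823 = -27383*1/21823 = -197/157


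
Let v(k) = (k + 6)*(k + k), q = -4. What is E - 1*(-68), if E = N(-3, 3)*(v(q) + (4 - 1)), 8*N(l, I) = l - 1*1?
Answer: 149/2 ≈ 74.500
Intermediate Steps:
N(l, I) = -1/8 + l/8 (N(l, I) = (l - 1*1)/8 = (l - 1)/8 = (-1 + l)/8 = -1/8 + l/8)
v(k) = 2*k*(6 + k) (v(k) = (6 + k)*(2*k) = 2*k*(6 + k))
E = 13/2 (E = (-1/8 + (1/8)*(-3))*(2*(-4)*(6 - 4) + (4 - 1)) = (-1/8 - 3/8)*(2*(-4)*2 + 3) = -(-16 + 3)/2 = -1/2*(-13) = 13/2 ≈ 6.5000)
E - 1*(-68) = 13/2 - 1*(-68) = 13/2 + 68 = 149/2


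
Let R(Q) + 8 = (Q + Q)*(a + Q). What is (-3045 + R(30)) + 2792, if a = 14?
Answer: 2379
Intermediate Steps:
R(Q) = -8 + 2*Q*(14 + Q) (R(Q) = -8 + (Q + Q)*(14 + Q) = -8 + (2*Q)*(14 + Q) = -8 + 2*Q*(14 + Q))
(-3045 + R(30)) + 2792 = (-3045 + (-8 + 2*30**2 + 28*30)) + 2792 = (-3045 + (-8 + 2*900 + 840)) + 2792 = (-3045 + (-8 + 1800 + 840)) + 2792 = (-3045 + 2632) + 2792 = -413 + 2792 = 2379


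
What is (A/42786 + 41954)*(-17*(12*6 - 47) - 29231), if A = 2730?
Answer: -8872316866424/7131 ≈ -1.2442e+9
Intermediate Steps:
(A/42786 + 41954)*(-17*(12*6 - 47) - 29231) = (2730/42786 + 41954)*(-17*(12*6 - 47) - 29231) = (2730*(1/42786) + 41954)*(-17*(72 - 47) - 29231) = (455/7131 + 41954)*(-17*25 - 29231) = 299174429*(-425 - 29231)/7131 = (299174429/7131)*(-29656) = -8872316866424/7131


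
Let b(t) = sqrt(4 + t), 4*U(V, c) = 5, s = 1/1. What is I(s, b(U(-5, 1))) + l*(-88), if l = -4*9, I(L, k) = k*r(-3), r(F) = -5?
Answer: 3168 - 5*sqrt(21)/2 ≈ 3156.5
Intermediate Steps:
s = 1
U(V, c) = 5/4 (U(V, c) = (1/4)*5 = 5/4)
I(L, k) = -5*k (I(L, k) = k*(-5) = -5*k)
l = -36
I(s, b(U(-5, 1))) + l*(-88) = -5*sqrt(4 + 5/4) - 36*(-88) = -5*sqrt(21)/2 + 3168 = 3168 - 5*sqrt(21)/2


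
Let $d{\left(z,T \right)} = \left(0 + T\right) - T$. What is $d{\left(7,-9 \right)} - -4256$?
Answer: $4256$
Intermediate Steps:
$d{\left(z,T \right)} = 0$ ($d{\left(z,T \right)} = T - T = 0$)
$d{\left(7,-9 \right)} - -4256 = 0 - -4256 = 0 + 4256 = 4256$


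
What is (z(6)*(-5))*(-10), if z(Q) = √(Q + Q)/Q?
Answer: 50*√3/3 ≈ 28.868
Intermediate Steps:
z(Q) = √2/√Q (z(Q) = √(2*Q)/Q = (√2*√Q)/Q = √2/√Q)
(z(6)*(-5))*(-10) = ((√2/√6)*(-5))*(-10) = ((√2*(√6/6))*(-5))*(-10) = ((√3/3)*(-5))*(-10) = -5*√3/3*(-10) = 50*√3/3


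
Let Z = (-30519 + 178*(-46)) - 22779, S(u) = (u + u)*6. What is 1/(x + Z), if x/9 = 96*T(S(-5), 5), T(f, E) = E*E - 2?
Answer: -1/41614 ≈ -2.4030e-5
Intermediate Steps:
S(u) = 12*u (S(u) = (2*u)*6 = 12*u)
T(f, E) = -2 + E² (T(f, E) = E² - 2 = -2 + E²)
x = 19872 (x = 9*(96*(-2 + 5²)) = 9*(96*(-2 + 25)) = 9*(96*23) = 9*2208 = 19872)
Z = -61486 (Z = (-30519 - 8188) - 22779 = -38707 - 22779 = -61486)
1/(x + Z) = 1/(19872 - 61486) = 1/(-41614) = -1/41614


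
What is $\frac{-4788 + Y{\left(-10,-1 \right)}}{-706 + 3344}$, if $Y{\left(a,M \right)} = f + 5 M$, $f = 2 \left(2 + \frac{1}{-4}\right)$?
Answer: $- \frac{9579}{5276} \approx -1.8156$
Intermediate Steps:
$f = \frac{7}{2}$ ($f = 2 \left(2 - \frac{1}{4}\right) = 2 \cdot \frac{7}{4} = \frac{7}{2} \approx 3.5$)
$Y{\left(a,M \right)} = \frac{7}{2} + 5 M$
$\frac{-4788 + Y{\left(-10,-1 \right)}}{-706 + 3344} = \frac{-4788 + \left(\frac{7}{2} + 5 \left(-1\right)\right)}{-706 + 3344} = \frac{-4788 + \left(\frac{7}{2} - 5\right)}{2638} = \left(-4788 - \frac{3}{2}\right) \frac{1}{2638} = \left(- \frac{9579}{2}\right) \frac{1}{2638} = - \frac{9579}{5276}$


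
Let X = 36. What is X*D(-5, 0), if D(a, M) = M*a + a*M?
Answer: 0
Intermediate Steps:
D(a, M) = 2*M*a (D(a, M) = M*a + M*a = 2*M*a)
X*D(-5, 0) = 36*(2*0*(-5)) = 36*0 = 0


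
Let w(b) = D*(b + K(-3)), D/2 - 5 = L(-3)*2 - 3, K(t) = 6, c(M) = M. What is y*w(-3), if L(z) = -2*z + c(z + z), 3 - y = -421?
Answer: 5088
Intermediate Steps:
y = 424 (y = 3 - 1*(-421) = 3 + 421 = 424)
L(z) = 0 (L(z) = -2*z + (z + z) = -2*z + 2*z = 0)
D = 4 (D = 10 + 2*(0*2 - 3) = 10 + 2*(0 - 3) = 10 + 2*(-3) = 10 - 6 = 4)
w(b) = 24 + 4*b (w(b) = 4*(b + 6) = 4*(6 + b) = 24 + 4*b)
y*w(-3) = 424*(24 + 4*(-3)) = 424*(24 - 12) = 424*12 = 5088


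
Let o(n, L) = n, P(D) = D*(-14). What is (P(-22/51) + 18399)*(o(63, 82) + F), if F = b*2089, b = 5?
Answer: 9863407756/51 ≈ 1.9340e+8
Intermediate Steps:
P(D) = -14*D
F = 10445 (F = 5*2089 = 10445)
(P(-22/51) + 18399)*(o(63, 82) + F) = (-(-308)/51 + 18399)*(63 + 10445) = (-(-308)/51 + 18399)*10508 = (-14*(-22/51) + 18399)*10508 = (308/51 + 18399)*10508 = (938657/51)*10508 = 9863407756/51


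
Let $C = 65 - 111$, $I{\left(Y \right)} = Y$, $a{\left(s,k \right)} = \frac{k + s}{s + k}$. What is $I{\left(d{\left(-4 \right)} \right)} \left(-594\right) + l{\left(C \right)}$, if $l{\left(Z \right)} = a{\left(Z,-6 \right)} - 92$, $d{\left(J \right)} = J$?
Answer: $2285$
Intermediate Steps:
$a{\left(s,k \right)} = 1$ ($a{\left(s,k \right)} = \frac{k + s}{k + s} = 1$)
$C = -46$ ($C = 65 - 111 = -46$)
$l{\left(Z \right)} = -91$ ($l{\left(Z \right)} = 1 - 92 = -91$)
$I{\left(d{\left(-4 \right)} \right)} \left(-594\right) + l{\left(C \right)} = \left(-4\right) \left(-594\right) - 91 = 2376 - 91 = 2285$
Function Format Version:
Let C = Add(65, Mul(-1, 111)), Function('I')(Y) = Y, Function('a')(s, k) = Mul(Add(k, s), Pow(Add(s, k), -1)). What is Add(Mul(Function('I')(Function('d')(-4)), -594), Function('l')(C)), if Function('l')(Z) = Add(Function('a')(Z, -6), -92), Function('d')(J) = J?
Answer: 2285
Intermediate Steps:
Function('a')(s, k) = 1 (Function('a')(s, k) = Mul(Add(k, s), Pow(Add(k, s), -1)) = 1)
C = -46 (C = Add(65, -111) = -46)
Function('l')(Z) = -91 (Function('l')(Z) = Add(1, -92) = -91)
Add(Mul(Function('I')(Function('d')(-4)), -594), Function('l')(C)) = Add(Mul(-4, -594), -91) = Add(2376, -91) = 2285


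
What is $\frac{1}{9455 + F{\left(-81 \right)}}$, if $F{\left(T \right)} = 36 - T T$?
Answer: $\frac{1}{2930} \approx 0.0003413$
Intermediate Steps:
$F{\left(T \right)} = 36 - T^{2}$
$\frac{1}{9455 + F{\left(-81 \right)}} = \frac{1}{9455 + \left(36 - \left(-81\right)^{2}\right)} = \frac{1}{9455 + \left(36 - 6561\right)} = \frac{1}{9455 - 6525} = \frac{1}{2930}$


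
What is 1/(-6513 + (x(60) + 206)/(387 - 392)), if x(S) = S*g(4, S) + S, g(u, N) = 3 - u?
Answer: -5/32771 ≈ -0.00015257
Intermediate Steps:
x(S) = 0 (x(S) = S*(3 - 1*4) + S = S*(3 - 4) + S = S*(-1) + S = -S + S = 0)
1/(-6513 + (x(60) + 206)/(387 - 392)) = 1/(-6513 + (0 + 206)/(387 - 392)) = 1/(-6513 + 206/(-5)) = 1/(-6513 + 206*(-⅕)) = 1/(-6513 - 206/5) = 1/(-32771/5) = -5/32771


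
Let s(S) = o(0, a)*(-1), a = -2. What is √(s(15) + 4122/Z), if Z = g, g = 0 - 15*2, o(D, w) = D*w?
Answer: I*√3435/5 ≈ 11.722*I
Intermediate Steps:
g = -30 (g = 0 - 30 = -30)
s(S) = 0 (s(S) = (0*(-2))*(-1) = 0*(-1) = 0)
Z = -30
√(s(15) + 4122/Z) = √(0 + 4122/(-30)) = √(0 + 4122*(-1/30)) = √(0 - 687/5) = √(-687/5) = I*√3435/5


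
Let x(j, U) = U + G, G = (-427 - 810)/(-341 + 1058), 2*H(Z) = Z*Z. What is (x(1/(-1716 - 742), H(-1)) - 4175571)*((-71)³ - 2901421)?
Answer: 3252688705119762/239 ≈ 1.3610e+13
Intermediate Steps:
H(Z) = Z²/2 (H(Z) = (Z*Z)/2 = Z²/2)
G = -1237/717 ≈ -1.7252
x(j, U) = -1237/717 + U (x(j, U) = U - 1237/717 = -1237/717 + U)
(x(1/(-1716 - 742), H(-1)) - 4175571)*((-71)³ - 2901421) = ((-1237/717 + (½)*(-1)²) - 4175571)*((-71)³ - 2901421) = ((-1237/717 + (½)*1) - 4175571)*(-357911 - 2901421) = ((-1237/717 + ½) - 4175571)*(-3259332) = (-1757/1434 - 4175571)*(-3259332) = -5987770571/1434*(-3259332) = 3252688705119762/239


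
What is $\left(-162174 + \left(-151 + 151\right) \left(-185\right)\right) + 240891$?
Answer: $78717$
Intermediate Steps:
$\left(-162174 + \left(-151 + 151\right) \left(-185\right)\right) + 240891 = \left(-162174 + 0 \left(-185\right)\right) + 240891 = \left(-162174 + 0\right) + 240891 = -162174 + 240891 = 78717$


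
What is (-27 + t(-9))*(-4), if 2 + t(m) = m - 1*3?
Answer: 164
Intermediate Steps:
t(m) = -5 + m (t(m) = -2 + (m - 1*3) = -2 + (m - 3) = -2 + (-3 + m) = -5 + m)
(-27 + t(-9))*(-4) = (-27 + (-5 - 9))*(-4) = (-27 - 14)*(-4) = -41*(-4) = 164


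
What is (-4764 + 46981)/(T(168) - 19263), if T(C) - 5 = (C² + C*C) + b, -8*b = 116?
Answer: 84434/74351 ≈ 1.1356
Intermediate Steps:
b = -29/2 (b = -⅛*116 = -29/2 ≈ -14.500)
T(C) = -19/2 + 2*C² (T(C) = 5 + ((C² + C*C) - 29/2) = 5 + ((C² + C²) - 29/2) = 5 + (2*C² - 29/2) = 5 + (-29/2 + 2*C²) = -19/2 + 2*C²)
(-4764 + 46981)/(T(168) - 19263) = (-4764 + 46981)/((-19/2 + 2*168²) - 19263) = 42217/((-19/2 + 2*28224) - 19263) = 42217/((-19/2 + 56448) - 19263) = 42217/(112877/2 - 19263) = 42217/(74351/2) = 42217*(2/74351) = 84434/74351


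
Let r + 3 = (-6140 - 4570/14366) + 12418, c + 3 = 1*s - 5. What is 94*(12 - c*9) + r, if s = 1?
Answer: 95711190/7183 ≈ 13325.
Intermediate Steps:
c = -7 (c = -3 + (1*1 - 5) = -3 + (1 - 5) = -3 - 4 = -7)
r = 45071040/7183 (r = -3 + ((-6140 - 4570/14366) + 12418) = -3 + ((-6140 - 4570*1/14366) + 12418) = -3 + ((-6140 - 2285/7183) + 12418) = -3 + (-44105905/7183 + 12418) = -3 + 45092589/7183 = 45071040/7183 ≈ 6274.7)
94*(12 - c*9) + r = 94*(12 - (-7)*9) + 45071040/7183 = 94*(12 - 1*(-63)) + 45071040/7183 = 94*(12 + 63) + 45071040/7183 = 94*75 + 45071040/7183 = 7050 + 45071040/7183 = 95711190/7183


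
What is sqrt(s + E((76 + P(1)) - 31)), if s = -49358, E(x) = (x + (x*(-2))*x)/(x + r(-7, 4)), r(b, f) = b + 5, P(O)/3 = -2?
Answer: I*sqrt(67682213)/37 ≈ 222.35*I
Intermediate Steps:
P(O) = -6 (P(O) = 3*(-2) = -6)
r(b, f) = 5 + b
E(x) = (x - 2*x**2)/(-2 + x) (E(x) = (x + (x*(-2))*x)/(x + (5 - 7)) = (x + (-2*x)*x)/(x - 2) = (x - 2*x**2)/(-2 + x))
sqrt(s + E((76 + P(1)) - 31)) = sqrt(-49358 + ((76 - 6) - 31)*(1 - 2*((76 - 6) - 31))/(-2 + ((76 - 6) - 31))) = sqrt(-49358 + (70 - 31)*(1 - 2*(70 - 31))/(-2 + (70 - 31))) = sqrt(-49358 + 39*(1 - 2*39)/(-2 + 39)) = sqrt(-49358 + 39*(1 - 78)/37) = sqrt(-49358 + 39*(1/37)*(-77)) = sqrt(-49358 - 3003/37) = sqrt(-1829249/37) = I*sqrt(67682213)/37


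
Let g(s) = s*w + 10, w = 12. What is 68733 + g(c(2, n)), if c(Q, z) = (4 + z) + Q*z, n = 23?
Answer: 69619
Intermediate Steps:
c(Q, z) = 4 + z + Q*z
g(s) = 10 + 12*s (g(s) = s*12 + 10 = 12*s + 10 = 10 + 12*s)
68733 + g(c(2, n)) = 68733 + (10 + 12*(4 + 23 + 2*23)) = 68733 + (10 + 12*(4 + 23 + 46)) = 68733 + (10 + 12*73) = 68733 + (10 + 876) = 68733 + 886 = 69619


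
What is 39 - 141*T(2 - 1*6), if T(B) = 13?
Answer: -1794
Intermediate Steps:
39 - 141*T(2 - 1*6) = 39 - 141*13 = 39 - 1833 = -1794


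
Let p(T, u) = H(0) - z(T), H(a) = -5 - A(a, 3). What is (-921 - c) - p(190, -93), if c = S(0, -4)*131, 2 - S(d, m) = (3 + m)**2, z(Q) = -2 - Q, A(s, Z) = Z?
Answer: -1236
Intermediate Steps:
S(d, m) = 2 - (3 + m)**2
H(a) = -8 (H(a) = -5 - 1*3 = -5 - 3 = -8)
p(T, u) = -6 + T (p(T, u) = -8 - (-2 - T) = -8 + (2 + T) = -6 + T)
c = 131 (c = (2 - (3 - 4)**2)*131 = (2 - 1*(-1)**2)*131 = (2 - 1*1)*131 = (2 - 1)*131 = 1*131 = 131)
(-921 - c) - p(190, -93) = (-921 - 1*131) - (-6 + 190) = (-921 - 131) - 1*184 = -1052 - 184 = -1236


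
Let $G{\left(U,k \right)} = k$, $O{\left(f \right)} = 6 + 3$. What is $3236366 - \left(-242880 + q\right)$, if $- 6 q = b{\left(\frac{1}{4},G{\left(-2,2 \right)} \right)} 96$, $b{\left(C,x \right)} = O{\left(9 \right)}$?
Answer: $3479390$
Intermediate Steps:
$O{\left(f \right)} = 9$
$b{\left(C,x \right)} = 9$
$q = -144$ ($q = - \frac{9 \cdot 96}{6} = \left(- \frac{1}{6}\right) 864 = -144$)
$3236366 - \left(-242880 + q\right) = 3236366 + \left(242880 - -144\right) = 3236366 + \left(242880 + 144\right) = 3236366 + 243024 = 3479390$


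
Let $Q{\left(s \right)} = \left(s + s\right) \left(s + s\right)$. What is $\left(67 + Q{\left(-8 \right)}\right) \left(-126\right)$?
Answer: $-40698$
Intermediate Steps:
$Q{\left(s \right)} = 4 s^{2}$ ($Q{\left(s \right)} = 2 s 2 s = 4 s^{2}$)
$\left(67 + Q{\left(-8 \right)}\right) \left(-126\right) = \left(67 + 4 \left(-8\right)^{2}\right) \left(-126\right) = \left(67 + 4 \cdot 64\right) \left(-126\right) = \left(67 + 256\right) \left(-126\right) = 323 \left(-126\right) = -40698$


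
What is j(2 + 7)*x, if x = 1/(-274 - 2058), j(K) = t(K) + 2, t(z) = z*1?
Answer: -1/212 ≈ -0.0047170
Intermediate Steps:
t(z) = z
j(K) = 2 + K (j(K) = K + 2 = 2 + K)
x = -1/2332 (x = 1/(-2332) = -1/2332 ≈ -0.00042882)
j(2 + 7)*x = (2 + (2 + 7))*(-1/2332) = (2 + 9)*(-1/2332) = 11*(-1/2332) = -1/212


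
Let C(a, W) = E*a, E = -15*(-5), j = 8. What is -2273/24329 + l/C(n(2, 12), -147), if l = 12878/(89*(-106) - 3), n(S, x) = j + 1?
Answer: -14792262037/154975121775 ≈ -0.095449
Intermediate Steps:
n(S, x) = 9 (n(S, x) = 8 + 1 = 9)
E = 75
C(a, W) = 75*a
l = -12878/9437 (l = 12878/(-9434 - 3) = 12878/(-9437) = 12878*(-1/9437) = -12878/9437 ≈ -1.3646)
-2273/24329 + l/C(n(2, 12), -147) = -2273/24329 - 12878/(9437*(75*9)) = -2273*1/24329 - 12878/9437/675 = -2273/24329 - 12878/9437*1/675 = -2273/24329 - 12878/6369975 = -14792262037/154975121775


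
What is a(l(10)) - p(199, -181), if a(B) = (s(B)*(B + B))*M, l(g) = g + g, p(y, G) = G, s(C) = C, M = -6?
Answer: -4619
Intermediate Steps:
l(g) = 2*g
a(B) = -12*B² (a(B) = (B*(B + B))*(-6) = (B*(2*B))*(-6) = (2*B²)*(-6) = -12*B²)
a(l(10)) - p(199, -181) = -12*(2*10)² - 1*(-181) = -12*20² + 181 = -12*400 + 181 = -4800 + 181 = -4619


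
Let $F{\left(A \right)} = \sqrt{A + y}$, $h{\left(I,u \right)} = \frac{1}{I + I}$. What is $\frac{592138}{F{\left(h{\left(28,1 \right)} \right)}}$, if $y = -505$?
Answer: $- \frac{1184276 i \sqrt{395906}}{28279} \approx - 26350.0 i$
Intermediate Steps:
$h{\left(I,u \right)} = \frac{1}{2 I}$
$F{\left(A \right)} = \sqrt{-505 + A}$ ($F{\left(A \right)} = \sqrt{A - 505} = \sqrt{-505 + A}$)
$\frac{592138}{F{\left(h{\left(28,1 \right)} \right)}} = \frac{592138}{\sqrt{-505 + \frac{1}{2 \cdot 28}}} = \frac{592138}{\sqrt{-505 + \frac{1}{2} \cdot \frac{1}{28}}} = \frac{592138}{\sqrt{-505 + \frac{1}{56}}} = \frac{592138}{\sqrt{- \frac{28279}{56}}} = \frac{592138}{\frac{1}{28} i \sqrt{395906}} = 592138 \left(- \frac{2 i \sqrt{395906}}{28279}\right) = - \frac{1184276 i \sqrt{395906}}{28279}$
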